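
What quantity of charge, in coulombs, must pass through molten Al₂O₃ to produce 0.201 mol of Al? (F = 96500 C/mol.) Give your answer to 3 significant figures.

58200 C

Al³⁺ + 3e⁻ → Al, so n(e⁻) = 3 × 0.201 = 0.6030 mol
Q = 0.6030 × 96500 = 58190 C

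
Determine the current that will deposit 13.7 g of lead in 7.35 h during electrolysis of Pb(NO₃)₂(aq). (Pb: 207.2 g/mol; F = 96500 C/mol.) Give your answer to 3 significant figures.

n(Pb) = 13.7 / 207.2 = 0.06612 mol
Pb²⁺ + 2e⁻ → Pb, so n(e⁻) = 2 × 0.06612 = 0.1322 mol
Q = 0.1322 × 96500 = 12760 C
I = Q / t = 12760 / 26460 s = 0.482 A

0.482 A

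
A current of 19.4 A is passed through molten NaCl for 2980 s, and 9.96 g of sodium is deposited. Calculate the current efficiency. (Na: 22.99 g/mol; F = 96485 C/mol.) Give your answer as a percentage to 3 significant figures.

72.3%

Q = 19.4 × 2980 = 57810 C
n(e⁻) = 57810 / 96485 = 0.5992 mol
Na⁺ + e⁻ → Na, so theoretical n(Na) = 0.5992 mol → 13.78 g
Efficiency = 9.96 / 13.78 = 0.7228 = 72.3%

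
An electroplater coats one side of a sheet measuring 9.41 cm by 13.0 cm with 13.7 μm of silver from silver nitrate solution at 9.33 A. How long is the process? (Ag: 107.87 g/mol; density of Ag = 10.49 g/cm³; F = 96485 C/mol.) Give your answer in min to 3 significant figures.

Plated area = 9.41 × 13.0 = 122.3 cm²
Volume = 122.3 × 13.7×10⁻⁴ cm = 0.1676 cm³
m(Ag) = 0.1676 × 10.49 = 1.758 g
n(Ag) = 1.758 / 107.87 = 0.01630 mol; n(e⁻) = 0.01630 mol
Q = 0.01630 × 96485 = 1573 C
t = 1573 / 9.33 = 168.6 s = 2.81 min

2.81 min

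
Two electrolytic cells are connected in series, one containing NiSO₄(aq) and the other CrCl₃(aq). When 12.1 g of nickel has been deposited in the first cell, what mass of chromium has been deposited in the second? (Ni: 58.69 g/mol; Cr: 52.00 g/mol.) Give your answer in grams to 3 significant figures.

n(Ni) = 12.1 / 58.69 = 0.2062 mol
Ni²⁺ + 2e⁻ → Ni, so n(e⁻) = 2 × 0.2062 = 0.4124 mol
Same current for the same time ⇒ same n(e⁻) = 0.4124 mol in both cells.
Cr³⁺ + 3e⁻ → Cr, so n(Cr) = 0.4124 / 3 = 0.1375 mol
m(Cr) = 0.1375 × 52.00 = 7.15 g

7.15 g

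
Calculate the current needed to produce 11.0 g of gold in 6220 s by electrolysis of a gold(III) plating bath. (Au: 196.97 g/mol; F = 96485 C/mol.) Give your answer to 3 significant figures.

2.60 A

n(Au) = 11.0 / 196.97 = 0.05585 mol
Au³⁺ + 3e⁻ → Au, so n(e⁻) = 3 × 0.05585 = 0.1676 mol
Q = 0.1676 × 96485 = 16170 C
I = Q / t = 16170 / 6220 s = 2.60 A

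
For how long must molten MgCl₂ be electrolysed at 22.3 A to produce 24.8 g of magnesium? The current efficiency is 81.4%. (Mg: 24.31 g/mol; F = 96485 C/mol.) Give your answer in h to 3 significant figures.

3.01 h

n(Mg) = 24.8 / 24.31 = 1.020 mol
Mg²⁺ + 2e⁻ → Mg, so n(e⁻) = 2 × 1.020 = 2.040 mol
Q = 2.040 × 96485 / 0.814 = 2.418×10^5 C
t = Q / I = 2.418×10^5 / 22.3 = 10840 s = 3.01 h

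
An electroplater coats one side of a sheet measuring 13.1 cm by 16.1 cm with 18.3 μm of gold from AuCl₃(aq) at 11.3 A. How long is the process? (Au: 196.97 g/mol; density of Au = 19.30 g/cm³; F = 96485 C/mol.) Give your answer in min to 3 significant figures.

16.1 min

Plated area = 13.1 × 16.1 = 210.9 cm²
Volume = 210.9 × 18.3×10⁻⁴ cm = 0.3859 cm³
m(Au) = 0.3859 × 19.30 = 7.448 g
n(Au) = 7.448 / 196.97 = 0.03781 mol; n(e⁻) = 3 × 0.03781 = 0.1134 mol
Q = 0.1134 × 96485 = 10940 C
t = 10940 / 11.3 = 968.1 s = 16.1 min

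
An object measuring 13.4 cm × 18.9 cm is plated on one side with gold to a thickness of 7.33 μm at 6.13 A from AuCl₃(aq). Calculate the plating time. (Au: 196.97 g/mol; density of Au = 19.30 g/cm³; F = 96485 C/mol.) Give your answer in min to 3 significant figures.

Plated area = 13.4 × 18.9 = 253.3 cm²
Volume = 253.3 × 7.33×10⁻⁴ cm = 0.1857 cm³
m(Au) = 0.1857 × 19.30 = 3.584 g
n(Au) = 3.584 / 196.97 = 0.01820 mol; n(e⁻) = 3 × 0.01820 = 0.05460 mol
Q = 0.05460 × 96485 = 5268 C
t = 5268 / 6.13 = 859.4 s = 14.3 min

14.3 min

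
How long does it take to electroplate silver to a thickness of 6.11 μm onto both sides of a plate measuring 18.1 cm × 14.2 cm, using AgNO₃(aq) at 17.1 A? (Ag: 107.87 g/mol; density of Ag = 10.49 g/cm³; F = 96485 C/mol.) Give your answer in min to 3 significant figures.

Plated area = 2 × 18.1 × 14.2 = 514.0 cm²
Volume = 514.0 × 6.11×10⁻⁴ cm = 0.3141 cm³
m(Ag) = 0.3141 × 10.49 = 3.295 g
n(Ag) = 3.295 / 107.87 = 0.03055 mol; n(e⁻) = 0.03055 mol
Q = 0.03055 × 96485 = 2948 C
t = 2948 / 17.1 = 172.4 s = 2.87 min

2.87 min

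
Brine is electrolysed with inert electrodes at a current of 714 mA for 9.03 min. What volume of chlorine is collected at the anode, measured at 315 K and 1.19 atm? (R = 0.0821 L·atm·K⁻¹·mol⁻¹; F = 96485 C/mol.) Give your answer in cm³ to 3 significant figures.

Charge passed = 0.714 × 541.8 = 386.8 C
Moles of electrons = 386.8 / 96485 = 0.004009 mol
2Cl⁻ → Cl₂ + 2e⁻, so n(Cl₂) = 0.004009 / 2 = 0.002005 mol
V = nRT/P = 0.002005 × 0.0821 × 315 / 1.19 = 0.04357 L
= 43.6 cm³

43.6 cm³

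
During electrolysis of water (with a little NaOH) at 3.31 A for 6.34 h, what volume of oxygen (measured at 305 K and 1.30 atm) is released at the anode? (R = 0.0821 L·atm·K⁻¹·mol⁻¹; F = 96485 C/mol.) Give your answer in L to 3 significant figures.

3.77 L

Q = It = 3.31 × 22824 = 75550 C
n(e⁻) = Q/F = 75550/96485 = 0.7830 mol
2H₂O → O₂ + 4H⁺ + 4e⁻, so n(O₂) = 0.7830 / 4 = 0.1958 mol
V = nRT/P = 0.1958 × 0.0821 × 305 / 1.30 = 3.771 L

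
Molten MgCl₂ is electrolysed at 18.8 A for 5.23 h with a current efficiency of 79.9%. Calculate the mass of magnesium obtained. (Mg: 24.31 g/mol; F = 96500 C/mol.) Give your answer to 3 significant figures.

35.6 g

Q = 18.8 × 18828 = 3.540×10^5 C
n(e⁻) = 3.540×10^5 / 96500 = 3.668 mol
Mg²⁺ + 2e⁻ → Mg, so theoretical m(Mg) = 1.834 × 24.31 = 44.58 g
Actual mass = 79.9% × 44.58 = 35.6 g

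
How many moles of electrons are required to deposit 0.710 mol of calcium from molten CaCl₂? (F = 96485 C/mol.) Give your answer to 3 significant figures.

Ca²⁺ + 2e⁻ → Ca, so n(e⁻) = 2 × 0.710 = 1.420 mol

1.42 mol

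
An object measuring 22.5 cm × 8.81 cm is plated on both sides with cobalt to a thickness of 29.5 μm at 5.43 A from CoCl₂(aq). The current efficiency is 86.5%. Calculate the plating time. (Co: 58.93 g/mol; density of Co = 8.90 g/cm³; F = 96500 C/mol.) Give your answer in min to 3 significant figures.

Plated area = 2 × 22.5 × 8.81 = 396.5 cm²
Volume = 396.5 × 29.5×10⁻⁴ cm = 1.170 cm³
m(Co) = 1.170 × 8.90 = 10.41 g
n(Co) = 10.41 / 58.93 = 0.1767 mol; n(e⁻) = 2 × 0.1767 = 0.3534 mol
Q = 0.3534 × 96500 / 0.865 = 39430 C
t = 39430 / 5.43 = 7262 s = 121 min

121 min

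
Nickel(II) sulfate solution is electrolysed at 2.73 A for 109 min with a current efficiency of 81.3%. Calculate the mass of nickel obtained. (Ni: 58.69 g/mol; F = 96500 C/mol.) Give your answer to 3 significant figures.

4.41 g

Q = 2.73 × 6540 = 17850 C
n(e⁻) = 17850 / 96500 = 0.1850 mol
Ni²⁺ + 2e⁻ → Ni, so theoretical m(Ni) = 0.09250 × 58.69 = 5.429 g
Actual mass = 81.3% × 5.429 = 4.41 g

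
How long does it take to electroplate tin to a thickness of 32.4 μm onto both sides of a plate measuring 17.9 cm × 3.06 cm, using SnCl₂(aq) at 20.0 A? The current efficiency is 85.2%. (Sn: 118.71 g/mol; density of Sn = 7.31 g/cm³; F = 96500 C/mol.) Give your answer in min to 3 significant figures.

4.13 min

Plated area = 2 × 17.9 × 3.06 = 109.5 cm²
Volume = 109.5 × 32.4×10⁻⁴ cm = 0.3548 cm³
m(Sn) = 0.3548 × 7.31 = 2.594 g
n(Sn) = 2.594 / 118.71 = 0.02185 mol; n(e⁻) = 2 × 0.02185 = 0.04370 mol
Q = 0.04370 × 96500 / 0.852 = 4950 C
t = 4950 / 20.0 = 247.5 s = 4.13 min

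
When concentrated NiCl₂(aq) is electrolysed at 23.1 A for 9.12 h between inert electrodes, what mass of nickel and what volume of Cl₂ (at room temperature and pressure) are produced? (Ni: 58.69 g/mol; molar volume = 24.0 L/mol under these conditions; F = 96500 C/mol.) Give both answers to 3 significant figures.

231 g Ni; 94.3 L Cl₂

Q = 23.1 × 32832 = 7.584×10^5 C; n(e⁻) = 7.584×10^5 / 96500 = 7.859 mol
Cathode: Ni²⁺ + 2e⁻ → Ni → n(Ni) = 7.859/2 = 3.930 mol → 231 g
Anode: 2Cl⁻ → Cl₂ + 2e⁻ → n(Cl₂) = 7.859/2 = 3.930 mol → 94.3 L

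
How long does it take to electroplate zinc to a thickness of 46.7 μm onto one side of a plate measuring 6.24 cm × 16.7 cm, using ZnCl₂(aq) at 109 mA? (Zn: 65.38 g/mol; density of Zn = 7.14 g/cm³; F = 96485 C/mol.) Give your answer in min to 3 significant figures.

Plated area = 6.24 × 16.7 = 104.2 cm²
Volume = 104.2 × 46.7×10⁻⁴ cm = 0.4866 cm³
m(Zn) = 0.4866 × 7.14 = 3.474 g
n(Zn) = 3.474 / 65.38 = 0.05314 mol; n(e⁻) = 2 × 0.05314 = 0.1063 mol
Q = 0.1063 × 96485 = 10260 C
t = 10260 / 0.109 = 94130 s = 1570 min

1570 min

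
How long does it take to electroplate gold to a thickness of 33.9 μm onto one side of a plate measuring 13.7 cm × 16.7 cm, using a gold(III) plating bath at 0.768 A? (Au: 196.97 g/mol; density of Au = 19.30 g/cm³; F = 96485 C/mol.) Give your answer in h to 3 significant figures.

Plated area = 13.7 × 16.7 = 228.8 cm²
Volume = 228.8 × 33.9×10⁻⁴ cm = 0.7756 cm³
m(Au) = 0.7756 × 19.30 = 14.97 g
n(Au) = 14.97 / 196.97 = 0.07600 mol; n(e⁻) = 3 × 0.07600 = 0.2280 mol
Q = 0.2280 × 96485 = 22000 C
t = 22000 / 0.768 = 28650 s = 7.96 h

7.96 h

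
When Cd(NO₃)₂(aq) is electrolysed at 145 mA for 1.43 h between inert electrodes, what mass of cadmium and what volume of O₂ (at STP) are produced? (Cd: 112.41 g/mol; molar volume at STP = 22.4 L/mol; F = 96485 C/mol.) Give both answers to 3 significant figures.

Q = 0.145 × 5148 = 746.5 C; n(e⁻) = 746.5 / 96485 = 0.007737 mol
Cathode: Cd²⁺ + 2e⁻ → Cd → n(Cd) = 0.007737/2 = 0.003869 mol → 0.435 g
Anode: 2H₂O → O₂ + 4H⁺ + 4e⁻ → n(O₂) = 0.007737/4 = 0.001934 mol → 0.0433 L

0.435 g Cd; 0.0433 L O₂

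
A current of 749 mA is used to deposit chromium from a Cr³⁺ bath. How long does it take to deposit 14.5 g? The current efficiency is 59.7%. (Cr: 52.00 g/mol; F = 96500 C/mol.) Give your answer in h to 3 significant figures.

n(Cr) = 14.5 / 52.00 = 0.2788 mol
Cr³⁺ + 3e⁻ → Cr, so n(e⁻) = 3 × 0.2788 = 0.8364 mol
Q = 0.8364 × 96500 / 0.597 = 1.352×10^5 C
t = Q / I = 1.352×10^5 / 0.749 = 1.805×10^5 s = 50.1 h

50.1 h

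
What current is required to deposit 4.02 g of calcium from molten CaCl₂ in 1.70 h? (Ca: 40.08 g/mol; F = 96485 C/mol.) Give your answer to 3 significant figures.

n(Ca) = 4.02 / 40.08 = 0.1003 mol
Ca²⁺ + 2e⁻ → Ca, so n(e⁻) = 2 × 0.1003 = 0.2006 mol
Q = 0.2006 × 96485 = 19350 C
I = Q / t = 19350 / 6120 s = 3.16 A

3.16 A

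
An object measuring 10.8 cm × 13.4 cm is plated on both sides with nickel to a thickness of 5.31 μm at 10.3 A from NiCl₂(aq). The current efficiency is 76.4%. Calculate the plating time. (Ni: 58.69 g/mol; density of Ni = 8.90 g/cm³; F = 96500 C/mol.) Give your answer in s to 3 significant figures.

572 s

Plated area = 2 × 10.8 × 13.4 = 289.4 cm²
Volume = 289.4 × 5.31×10⁻⁴ cm = 0.1537 cm³
m(Ni) = 0.1537 × 8.90 = 1.368 g
n(Ni) = 1.368 / 58.69 = 0.02331 mol; n(e⁻) = 2 × 0.02331 = 0.04662 mol
Q = 0.04662 × 96500 / 0.764 = 5889 C
t = 5889 / 10.3 = 571.7 s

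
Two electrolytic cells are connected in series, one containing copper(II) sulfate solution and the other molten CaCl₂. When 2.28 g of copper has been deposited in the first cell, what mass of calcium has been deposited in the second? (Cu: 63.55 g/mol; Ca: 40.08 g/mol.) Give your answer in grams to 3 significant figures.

1.44 g

n(Cu) = 2.28 / 63.55 = 0.03588 mol
Cu²⁺ + 2e⁻ → Cu, so n(e⁻) = 2 × 0.03588 = 0.07176 mol
The cells are in series, so the same charge (and hence the same n(e⁻) = 0.07176 mol) passes through both.
Ca²⁺ + 2e⁻ → Ca, so n(Ca) = 0.07176 / 2 = 0.03588 mol
m(Ca) = 0.03588 × 40.08 = 1.44 g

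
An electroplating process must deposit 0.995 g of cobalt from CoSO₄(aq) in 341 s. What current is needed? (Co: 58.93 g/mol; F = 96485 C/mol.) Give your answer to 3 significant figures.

n(Co) = 0.995 / 58.93 = 0.01688 mol
Co²⁺ + 2e⁻ → Co, so n(e⁻) = 2 × 0.01688 = 0.03376 mol
Q = 0.03376 × 96485 = 3257 C
I = Q / t = 3257 / 341 s = 9.55 A

9.55 A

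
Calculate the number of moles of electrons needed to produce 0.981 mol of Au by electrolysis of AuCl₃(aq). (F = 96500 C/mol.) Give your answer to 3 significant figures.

Au³⁺ + 3e⁻ → Au, so n(e⁻) = 3 × 0.981 = 2.943 mol

2.94 mol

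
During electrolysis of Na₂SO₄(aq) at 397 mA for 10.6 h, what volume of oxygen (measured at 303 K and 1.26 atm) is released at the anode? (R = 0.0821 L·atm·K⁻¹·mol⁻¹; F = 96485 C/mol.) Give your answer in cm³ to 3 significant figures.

Charge passed = 0.397 × 38160 = 15150 C
n(e⁻) = Q/F = 15150/96485 = 0.1570 mol
2H₂O → O₂ + 4H⁺ + 4e⁻, so n(O₂) = 0.1570 / 4 = 0.03925 mol
V = nRT/P = 0.03925 × 0.0821 × 303 / 1.26 = 0.7749 L
= 775 cm³

775 cm³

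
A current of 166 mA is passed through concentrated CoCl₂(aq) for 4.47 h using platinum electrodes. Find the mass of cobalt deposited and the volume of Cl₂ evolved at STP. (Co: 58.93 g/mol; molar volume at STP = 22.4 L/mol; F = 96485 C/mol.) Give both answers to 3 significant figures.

0.816 g Co; 0.310 L Cl₂

Q = 0.166 × 16092 = 2671 C; n(e⁻) = 2671 / 96485 = 0.02768 mol
Cathode: Co²⁺ + 2e⁻ → Co → n(Co) = 0.02768/2 = 0.01384 mol → 0.816 g
Anode: 2Cl⁻ → Cl₂ + 2e⁻ → n(Cl₂) = 0.02768/2 = 0.01384 mol → 0.310 L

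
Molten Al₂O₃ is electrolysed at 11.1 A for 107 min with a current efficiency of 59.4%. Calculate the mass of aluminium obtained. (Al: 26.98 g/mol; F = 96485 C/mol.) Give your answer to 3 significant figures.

3.95 g

Q = 11.1 × 6420 = 71260 C
n(e⁻) = 71260 / 96485 = 0.7386 mol
Al³⁺ + 3e⁻ → Al, so theoretical m(Al) = 0.2462 × 26.98 = 6.642 g
Actual mass = 59.4% × 6.642 = 3.95 g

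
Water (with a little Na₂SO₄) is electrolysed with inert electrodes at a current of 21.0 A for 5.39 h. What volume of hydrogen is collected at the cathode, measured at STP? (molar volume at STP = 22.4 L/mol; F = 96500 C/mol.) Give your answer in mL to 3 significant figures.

47300 mL

Charge passed = 21.0 × 19404 = 4.075×10^5 C
Moles of electrons = 4.075×10^5 / 96500 = 4.223 mol
2H⁺ + 2e⁻ → H₂, so n(H₂) = 4.223 / 2 = 2.112 mol
V = 2.112 × 22.4 = 47.31 L
= 47300 mL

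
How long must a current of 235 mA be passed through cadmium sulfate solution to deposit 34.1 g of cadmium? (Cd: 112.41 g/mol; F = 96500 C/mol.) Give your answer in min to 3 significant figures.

4150 min

n(Cd) = 34.1 / 112.41 = 0.3034 mol
Cd²⁺ + 2e⁻ → Cd, so n(e⁻) = 2 × 0.3034 = 0.6068 mol
Q = 0.6068 × 96500 = 58560 C
t = Q / I = 58560 / 0.235 = 2.492×10^5 s = 4150 min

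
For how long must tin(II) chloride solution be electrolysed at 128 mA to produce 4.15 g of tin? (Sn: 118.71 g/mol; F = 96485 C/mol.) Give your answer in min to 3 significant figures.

n(Sn) = 4.15 / 118.71 = 0.03496 mol
Sn²⁺ + 2e⁻ → Sn, so n(e⁻) = 2 × 0.03496 = 0.06992 mol
Q = 0.06992 × 96485 = 6746 C
t = Q / I = 6746 / 0.128 = 52700 s = 878 min

878 min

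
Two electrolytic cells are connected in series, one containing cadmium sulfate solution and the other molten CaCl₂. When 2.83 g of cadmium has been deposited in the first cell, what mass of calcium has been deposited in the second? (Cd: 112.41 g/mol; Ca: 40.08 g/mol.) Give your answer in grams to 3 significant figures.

n(Cd) = 2.83 / 112.41 = 0.02518 mol
Cd²⁺ + 2e⁻ → Cd, so n(e⁻) = 2 × 0.02518 = 0.05036 mol
Since the cells are in series, n(e⁻) in the Ca cell is also 0.05036 mol.
Ca²⁺ + 2e⁻ → Ca, so n(Ca) = 0.05036 / 2 = 0.02518 mol
m(Ca) = 0.02518 × 40.08 = 1.01 g

1.01 g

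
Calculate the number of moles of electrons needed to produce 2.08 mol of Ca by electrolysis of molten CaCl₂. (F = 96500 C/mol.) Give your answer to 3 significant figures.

Ca²⁺ + 2e⁻ → Ca, so n(e⁻) = 2 × 2.08 = 4.160 mol

4.16 mol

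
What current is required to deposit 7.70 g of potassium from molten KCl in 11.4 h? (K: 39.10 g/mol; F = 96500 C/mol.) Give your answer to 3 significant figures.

0.463 A

n(K) = 7.70 / 39.10 = 0.1969 mol
K⁺ + e⁻ → K, so n(e⁻) = 0.1969 mol
Q = 0.1969 × 96500 = 19000 C
I = Q / t = 19000 / 41040 s = 0.463 A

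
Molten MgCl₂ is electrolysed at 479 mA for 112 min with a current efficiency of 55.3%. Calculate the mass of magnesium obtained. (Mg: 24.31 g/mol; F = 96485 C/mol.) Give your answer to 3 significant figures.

0.224 g

Q = 0.479 × 6720 = 3219 C
n(e⁻) = 3219 / 96485 = 0.03336 mol
Mg²⁺ + 2e⁻ → Mg, so theoretical m(Mg) = 0.01668 × 24.31 = 0.4055 g
Actual mass = 55.3% × 0.4055 = 0.224 g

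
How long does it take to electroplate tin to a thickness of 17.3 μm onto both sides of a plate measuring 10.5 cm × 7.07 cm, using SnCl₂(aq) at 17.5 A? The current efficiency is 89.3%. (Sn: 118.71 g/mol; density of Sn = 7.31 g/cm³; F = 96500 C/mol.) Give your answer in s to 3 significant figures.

195 s

Plated area = 2 × 10.5 × 7.07 = 148.5 cm²
Volume = 148.5 × 17.3×10⁻⁴ cm = 0.2569 cm³
m(Sn) = 0.2569 × 7.31 = 1.878 g
n(Sn) = 1.878 / 118.71 = 0.01582 mol; n(e⁻) = 2 × 0.01582 = 0.03164 mol
Q = 0.03164 × 96500 / 0.893 = 3419 C
t = 3419 / 17.5 = 195.4 s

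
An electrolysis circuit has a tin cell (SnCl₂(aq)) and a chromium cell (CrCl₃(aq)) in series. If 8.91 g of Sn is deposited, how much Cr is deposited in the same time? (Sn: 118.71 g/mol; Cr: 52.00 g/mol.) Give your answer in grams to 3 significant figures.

n(Sn) = 8.91 / 118.71 = 0.07506 mol
Sn²⁺ + 2e⁻ → Sn, so n(e⁻) = 2 × 0.07506 = 0.1501 mol
Same current for the same time ⇒ same n(e⁻) = 0.1501 mol in both cells.
Cr³⁺ + 3e⁻ → Cr, so n(Cr) = 0.1501 / 3 = 0.05003 mol
m(Cr) = 0.05003 × 52.00 = 2.60 g

2.60 g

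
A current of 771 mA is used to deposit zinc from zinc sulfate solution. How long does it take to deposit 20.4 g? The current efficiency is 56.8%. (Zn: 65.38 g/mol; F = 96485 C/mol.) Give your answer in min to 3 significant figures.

n(Zn) = 20.4 / 65.38 = 0.3120 mol
Zn²⁺ + 2e⁻ → Zn, so n(e⁻) = 2 × 0.3120 = 0.6240 mol
Q = 0.6240 × 96485 / 0.568 = 1.060×10^5 C
t = Q / I = 1.060×10^5 / 0.771 = 1.375×10^5 s = 2290 min

2290 min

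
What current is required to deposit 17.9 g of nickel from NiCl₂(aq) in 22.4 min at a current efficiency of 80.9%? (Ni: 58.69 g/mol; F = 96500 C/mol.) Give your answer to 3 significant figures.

54.1 A

n(Ni) = 17.9 / 58.69 = 0.3050 mol
Ni²⁺ + 2e⁻ → Ni, so n(e⁻) = 2 × 0.3050 = 0.6100 mol
Q = 0.6100 × 96500 / 0.809 = 72760 C
I = Q / t = 72760 / 1344 s = 54.1 A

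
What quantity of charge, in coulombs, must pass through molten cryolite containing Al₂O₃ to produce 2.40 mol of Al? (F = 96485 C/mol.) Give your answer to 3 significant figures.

Al³⁺ + 3e⁻ → Al, so n(e⁻) = 3 × 2.40 = 7.200 mol
Q = 7.200 × 96485 = 6.947×10^5 C

6.95×10^5 C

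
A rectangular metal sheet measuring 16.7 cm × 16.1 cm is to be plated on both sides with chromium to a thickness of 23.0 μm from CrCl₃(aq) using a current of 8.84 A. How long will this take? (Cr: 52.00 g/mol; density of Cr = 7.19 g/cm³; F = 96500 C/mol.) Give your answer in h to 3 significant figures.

1.56 h

Plated area = 2 × 16.7 × 16.1 = 537.7 cm²
Volume = 537.7 × 23.0×10⁻⁴ cm = 1.237 cm³
m(Cr) = 1.237 × 7.19 = 8.894 g
n(Cr) = 8.894 / 52.00 = 0.1710 mol; n(e⁻) = 3 × 0.1710 = 0.5130 mol
Q = 0.5130 × 96500 = 49500 C
t = 49500 / 8.84 = 5600 s = 1.56 h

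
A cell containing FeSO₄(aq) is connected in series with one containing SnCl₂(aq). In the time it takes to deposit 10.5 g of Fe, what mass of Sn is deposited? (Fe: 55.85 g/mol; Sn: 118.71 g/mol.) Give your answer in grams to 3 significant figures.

22.3 g

n(Fe) = 10.5 / 55.85 = 0.1880 mol
Fe²⁺ + 2e⁻ → Fe, so n(e⁻) = 2 × 0.1880 = 0.3760 mol
Since the cells are in series, n(e⁻) in the Sn cell is also 0.3760 mol.
Sn²⁺ + 2e⁻ → Sn, so n(Sn) = 0.3760 / 2 = 0.1880 mol
m(Sn) = 0.1880 × 118.71 = 22.3 g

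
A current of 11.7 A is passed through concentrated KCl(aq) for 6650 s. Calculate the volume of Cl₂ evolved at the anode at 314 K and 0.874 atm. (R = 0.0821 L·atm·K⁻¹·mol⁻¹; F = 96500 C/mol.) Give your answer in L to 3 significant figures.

Charge passed = 11.7 × 6650 = 77810 C
n(e⁻) = Q/F = 77810/96500 = 0.8063 mol
2Cl⁻ → Cl₂ + 2e⁻, so n(Cl₂) = 0.8063 / 2 = 0.4032 mol
V = nRT/P = 0.4032 × 0.0821 × 314 / 0.874 = 11.89 L

11.9 L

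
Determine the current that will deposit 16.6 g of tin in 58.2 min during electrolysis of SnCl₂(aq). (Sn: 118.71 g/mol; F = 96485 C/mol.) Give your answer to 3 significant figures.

n(Sn) = 16.6 / 118.71 = 0.1398 mol
Sn²⁺ + 2e⁻ → Sn, so n(e⁻) = 2 × 0.1398 = 0.2796 mol
Q = 0.2796 × 96485 = 26980 C
I = Q / t = 26980 / 3492 s = 7.73 A

7.73 A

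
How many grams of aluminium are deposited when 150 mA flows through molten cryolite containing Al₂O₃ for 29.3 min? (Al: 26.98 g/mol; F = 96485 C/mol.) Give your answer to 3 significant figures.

Charge passed = 0.150 × 1758 = 263.7 C
n(e⁻) = 263.7 / 96485 = 0.002733 mol
Al³⁺ + 3e⁻ → Al, so n(Al) = 0.002733 / 3 = 9.110×10^-4 mol
m = 9.110×10^-4 × 26.98 = 0.0246 g

0.0246 g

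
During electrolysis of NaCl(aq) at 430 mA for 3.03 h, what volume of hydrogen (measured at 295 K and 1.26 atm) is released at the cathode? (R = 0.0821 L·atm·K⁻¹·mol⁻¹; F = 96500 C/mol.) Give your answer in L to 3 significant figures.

Q = It = 0.430 × 10908 = 4690 C
n(e⁻) = Q/F = 4690/96500 = 0.04860 mol
2H⁺ + 2e⁻ → H₂, so n(H₂) = 0.04860 / 2 = 0.02430 mol
V = nRT/P = 0.02430 × 0.0821 × 295 / 1.26 = 0.4671 L

0.467 L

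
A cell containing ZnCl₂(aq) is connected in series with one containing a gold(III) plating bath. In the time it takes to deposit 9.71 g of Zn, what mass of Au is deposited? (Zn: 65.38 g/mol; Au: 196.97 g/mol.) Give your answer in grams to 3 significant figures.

n(Zn) = 9.71 / 65.38 = 0.1485 mol
Zn²⁺ + 2e⁻ → Zn, so n(e⁻) = 2 × 0.1485 = 0.2970 mol
In series, the same 0.2970 mol of electrons flows through the second cell.
Au³⁺ + 3e⁻ → Au, so n(Au) = 0.2970 / 3 = 0.09900 mol
m(Au) = 0.09900 × 196.97 = 19.5 g

19.5 g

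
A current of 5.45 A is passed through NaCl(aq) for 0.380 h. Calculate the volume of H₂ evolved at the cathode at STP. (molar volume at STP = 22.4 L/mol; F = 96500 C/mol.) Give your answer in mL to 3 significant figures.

865 mL

Q = 5.45 A × 1368 s = 7456 C
Moles of electrons = 7456 / 96500 = 0.07726 mol
2H⁺ + 2e⁻ → H₂, so n(H₂) = 0.07726 / 2 = 0.03863 mol
V = 0.03863 × 22.4 = 0.8653 L
= 865 mL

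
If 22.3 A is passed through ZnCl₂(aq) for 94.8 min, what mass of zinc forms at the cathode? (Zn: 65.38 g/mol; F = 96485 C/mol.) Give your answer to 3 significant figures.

43.0 g

Charge passed = 22.3 × 5688 = 1.268×10^5 C
n(e⁻) = 1.268×10^5 / 96485 = 1.314 mol
Zn²⁺ + 2e⁻ → Zn, so n(Zn) = 1.314 / 2 = 0.6570 mol
m = 0.6570 × 65.38 = 43.0 g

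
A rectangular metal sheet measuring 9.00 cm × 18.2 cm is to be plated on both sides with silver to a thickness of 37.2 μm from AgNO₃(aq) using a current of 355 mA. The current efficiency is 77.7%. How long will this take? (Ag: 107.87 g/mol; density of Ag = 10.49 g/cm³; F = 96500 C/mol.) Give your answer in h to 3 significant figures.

11.5 h

Plated area = 2 × 9.00 × 18.2 = 327.6 cm²
Volume = 327.6 × 37.2×10⁻⁴ cm = 1.219 cm³
m(Ag) = 1.219 × 10.49 = 12.79 g
n(Ag) = 12.79 / 107.87 = 0.1186 mol; n(e⁻) = 0.1186 mol
Q = 0.1186 × 96500 / 0.777 = 14730 C
t = 14730 / 0.355 = 41490 s = 11.5 h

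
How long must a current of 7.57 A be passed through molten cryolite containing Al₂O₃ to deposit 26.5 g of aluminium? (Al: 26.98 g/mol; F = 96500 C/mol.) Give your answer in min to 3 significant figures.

n(Al) = 26.5 / 26.98 = 0.9822 mol
Al³⁺ + 3e⁻ → Al, so n(e⁻) = 3 × 0.9822 = 2.947 mol
Q = 2.947 × 96500 = 2.844×10^5 C
t = Q / I = 2.844×10^5 / 7.57 = 37570 s = 626 min

626 min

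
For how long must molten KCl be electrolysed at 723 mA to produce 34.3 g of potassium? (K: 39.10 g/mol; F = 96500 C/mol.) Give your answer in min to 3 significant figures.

n(K) = 34.3 / 39.10 = 0.8772 mol
K⁺ + e⁻ → K, so n(e⁻) = 0.8772 mol
Q = 0.8772 × 96500 = 84650 C
t = Q / I = 84650 / 0.723 = 1.171×10^5 s = 1950 min

1950 min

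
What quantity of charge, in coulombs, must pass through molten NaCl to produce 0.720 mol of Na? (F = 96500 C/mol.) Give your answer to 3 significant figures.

Na⁺ + e⁻ → Na, so n(e⁻) = 1 × 0.720 = 0.7200 mol
Q = 0.7200 × 96500 = 69480 C

69500 C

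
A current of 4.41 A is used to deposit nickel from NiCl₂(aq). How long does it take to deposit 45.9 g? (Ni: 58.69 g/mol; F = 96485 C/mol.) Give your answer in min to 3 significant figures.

n(Ni) = 45.9 / 58.69 = 0.7821 mol
Ni²⁺ + 2e⁻ → Ni, so n(e⁻) = 2 × 0.7821 = 1.564 mol
Q = 1.564 × 96485 = 1.509×10^5 C
t = Q / I = 1.509×10^5 / 4.41 = 34220 s = 570 min

570 min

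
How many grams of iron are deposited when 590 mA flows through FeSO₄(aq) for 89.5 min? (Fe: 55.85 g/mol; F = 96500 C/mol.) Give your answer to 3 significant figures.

0.917 g

Charge passed = 0.590 × 5370 = 3168 C
n(e⁻) = 3168 / 96500 = 0.03283 mol
Fe²⁺ + 2e⁻ → Fe, so n(Fe) = 0.03283 / 2 = 0.01642 mol
m = 0.01642 × 55.85 = 0.917 g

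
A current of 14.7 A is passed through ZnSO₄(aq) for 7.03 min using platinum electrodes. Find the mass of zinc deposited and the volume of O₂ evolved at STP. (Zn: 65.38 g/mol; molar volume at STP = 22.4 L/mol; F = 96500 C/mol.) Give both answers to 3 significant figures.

Q = 14.7 × 421.8 = 6200 C; n(e⁻) = 6200 / 96500 = 0.06425 mol
Cathode: Zn²⁺ + 2e⁻ → Zn → n(Zn) = 0.06425/2 = 0.03213 mol → 2.10 g
Anode: 2H₂O → O₂ + 4H⁺ + 4e⁻ → n(O₂) = 0.06425/4 = 0.01606 mol → 0.360 L

2.10 g Zn; 0.360 L O₂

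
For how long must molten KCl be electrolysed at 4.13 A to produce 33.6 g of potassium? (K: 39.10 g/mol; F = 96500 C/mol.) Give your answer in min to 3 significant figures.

n(K) = 33.6 / 39.10 = 0.8593 mol
K⁺ + e⁻ → K, so n(e⁻) = 0.8593 mol
Q = 0.8593 × 96500 = 82920 C
t = Q / I = 82920 / 4.13 = 20080 s = 335 min

335 min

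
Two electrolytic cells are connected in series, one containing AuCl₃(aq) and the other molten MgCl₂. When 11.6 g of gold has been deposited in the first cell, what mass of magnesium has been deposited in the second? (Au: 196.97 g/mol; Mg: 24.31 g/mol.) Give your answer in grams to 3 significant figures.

2.15 g

n(Au) = 11.6 / 196.97 = 0.05889 mol
Au³⁺ + 3e⁻ → Au, so n(e⁻) = 3 × 0.05889 = 0.1767 mol
The cells are in series, so the same charge (and hence the same n(e⁻) = 0.1767 mol) passes through both.
Mg²⁺ + 2e⁻ → Mg, so n(Mg) = 0.1767 / 2 = 0.08835 mol
m(Mg) = 0.08835 × 24.31 = 2.15 g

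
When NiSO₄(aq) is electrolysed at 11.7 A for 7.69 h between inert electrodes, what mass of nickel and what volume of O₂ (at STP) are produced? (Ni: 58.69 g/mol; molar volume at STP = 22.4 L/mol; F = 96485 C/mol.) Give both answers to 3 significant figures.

Q = 11.7 × 27684 = 3.239×10^5 C; n(e⁻) = 3.239×10^5 / 96485 = 3.357 mol
Cathode: Ni²⁺ + 2e⁻ → Ni → n(Ni) = 3.357/2 = 1.679 mol → 98.5 g
Anode: 2H₂O → O₂ + 4H⁺ + 4e⁻ → n(O₂) = 3.357/4 = 0.8393 mol → 18.8 L

98.5 g Ni; 18.8 L O₂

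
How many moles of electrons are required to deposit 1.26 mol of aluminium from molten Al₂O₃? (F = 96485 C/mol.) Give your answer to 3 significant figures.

Al³⁺ + 3e⁻ → Al, so n(e⁻) = 3 × 1.26 = 3.780 mol

3.78 mol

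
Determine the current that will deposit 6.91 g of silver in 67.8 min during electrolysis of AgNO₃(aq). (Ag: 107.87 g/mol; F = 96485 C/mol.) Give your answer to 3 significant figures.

n(Ag) = 6.91 / 107.87 = 0.06406 mol
Ag⁺ + e⁻ → Ag, so n(e⁻) = 0.06406 mol
Q = 0.06406 × 96485 = 6181 C
I = Q / t = 6181 / 4068 s = 1.52 A

1.52 A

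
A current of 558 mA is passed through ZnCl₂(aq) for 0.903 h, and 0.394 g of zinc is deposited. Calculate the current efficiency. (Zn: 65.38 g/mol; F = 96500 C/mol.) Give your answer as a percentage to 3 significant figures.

64.1%

Q = 0.558 × 3250.8 = 1814 C
n(e⁻) = 1814 / 96500 = 0.01880 mol
Zn²⁺ + 2e⁻ → Zn, so theoretical n(Zn) = 0.009400 mol → 0.6146 g
Efficiency = 0.394 / 0.6146 = 0.6411 = 64.1%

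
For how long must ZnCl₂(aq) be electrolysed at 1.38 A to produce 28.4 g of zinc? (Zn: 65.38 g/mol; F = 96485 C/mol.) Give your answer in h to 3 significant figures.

n(Zn) = 28.4 / 65.38 = 0.4344 mol
Zn²⁺ + 2e⁻ → Zn, so n(e⁻) = 2 × 0.4344 = 0.8688 mol
Q = 0.8688 × 96485 = 83830 C
t = Q / I = 83830 / 1.38 = 60750 s = 16.9 h

16.9 h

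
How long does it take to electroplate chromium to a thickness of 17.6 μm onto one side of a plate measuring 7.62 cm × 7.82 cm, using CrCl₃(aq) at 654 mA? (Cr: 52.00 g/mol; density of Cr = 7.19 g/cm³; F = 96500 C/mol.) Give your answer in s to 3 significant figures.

Plated area = 7.62 × 7.82 = 59.59 cm²
Volume = 59.59 × 17.6×10⁻⁴ cm = 0.1049 cm³
m(Cr) = 0.1049 × 7.19 = 0.7542 g
n(Cr) = 0.7542 / 52.00 = 0.01450 mol; n(e⁻) = 3 × 0.01450 = 0.04350 mol
Q = 0.04350 × 96500 = 4198 C
t = 4198 / 0.654 = 6419 s

6420 s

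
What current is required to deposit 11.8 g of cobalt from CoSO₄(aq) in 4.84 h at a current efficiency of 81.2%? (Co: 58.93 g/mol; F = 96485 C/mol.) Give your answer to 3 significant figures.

n(Co) = 11.8 / 58.93 = 0.2002 mol
Co²⁺ + 2e⁻ → Co, so n(e⁻) = 2 × 0.2002 = 0.4004 mol
Q = 0.4004 × 96485 / 0.812 = 47580 C
I = Q / t = 47580 / 17424 s = 2.73 A

2.73 A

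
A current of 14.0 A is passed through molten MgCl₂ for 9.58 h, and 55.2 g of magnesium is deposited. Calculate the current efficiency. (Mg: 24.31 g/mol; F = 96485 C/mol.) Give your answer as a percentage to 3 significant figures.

90.8%

Q = 14.0 × 34488 = 4.828×10^5 C
n(e⁻) = 4.828×10^5 / 96485 = 5.004 mol
Mg²⁺ + 2e⁻ → Mg, so theoretical n(Mg) = 2.502 mol → 60.82 g
Efficiency = 55.2 / 60.82 = 0.9076 = 90.8%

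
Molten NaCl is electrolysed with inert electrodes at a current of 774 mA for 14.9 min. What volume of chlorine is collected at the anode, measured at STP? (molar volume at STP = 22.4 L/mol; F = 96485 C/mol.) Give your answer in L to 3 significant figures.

Charge passed = 0.774 × 894 = 692.0 C
n(e⁻) = 692.0 / 96485 = 0.007172 mol
2Cl⁻ → Cl₂ + 2e⁻, so n(Cl₂) = 0.007172 / 2 = 0.003586 mol
V = 0.003586 × 22.4 = 0.08033 L

0.0803 L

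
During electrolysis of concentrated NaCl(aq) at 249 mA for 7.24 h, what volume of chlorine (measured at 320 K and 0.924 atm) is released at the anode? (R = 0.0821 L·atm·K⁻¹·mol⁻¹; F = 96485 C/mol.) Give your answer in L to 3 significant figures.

0.956 L

Q = It = 0.249 × 26064 = 6490 C
n(e⁻) = 6490 / 96485 = 0.06726 mol
2Cl⁻ → Cl₂ + 2e⁻, so n(Cl₂) = 0.06726 / 2 = 0.03363 mol
V = nRT/P = 0.03363 × 0.0821 × 320 / 0.924 = 0.9562 L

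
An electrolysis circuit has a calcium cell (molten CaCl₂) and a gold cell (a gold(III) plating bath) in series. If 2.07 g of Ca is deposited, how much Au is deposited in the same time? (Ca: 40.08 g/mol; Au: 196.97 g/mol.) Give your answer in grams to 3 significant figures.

n(Ca) = 2.07 / 40.08 = 0.05165 mol
Ca²⁺ + 2e⁻ → Ca, so n(e⁻) = 2 × 0.05165 = 0.1033 mol
Since the cells are in series, n(e⁻) in the Au cell is also 0.1033 mol.
Au³⁺ + 3e⁻ → Au, so n(Au) = 0.1033 / 3 = 0.03443 mol
m(Au) = 0.03443 × 196.97 = 6.78 g

6.78 g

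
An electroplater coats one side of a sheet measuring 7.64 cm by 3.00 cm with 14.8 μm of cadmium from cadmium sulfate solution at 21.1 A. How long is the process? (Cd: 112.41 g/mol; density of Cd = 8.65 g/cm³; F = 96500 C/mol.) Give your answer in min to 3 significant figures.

0.398 min

Plated area = 7.64 × 3.00 = 22.92 cm²
Volume = 22.92 × 14.8×10⁻⁴ cm = 0.03392 cm³
m(Cd) = 0.03392 × 8.65 = 0.2934 g
n(Cd) = 0.2934 / 112.41 = 0.002610 mol; n(e⁻) = 2 × 0.002610 = 0.005220 mol
Q = 0.005220 × 96500 = 503.7 C
t = 503.7 / 21.1 = 23.87 s = 0.398 min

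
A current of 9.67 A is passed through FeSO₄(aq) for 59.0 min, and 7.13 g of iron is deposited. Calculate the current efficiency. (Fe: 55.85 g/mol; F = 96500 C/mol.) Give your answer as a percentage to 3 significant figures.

Q = 9.67 × 3540 = 34230 C
n(e⁻) = 34230 / 96500 = 0.3547 mol
Fe²⁺ + 2e⁻ → Fe, so theoretical n(Fe) = 0.1774 mol → 9.908 g
Efficiency = 7.13 / 9.908 = 0.7196 = 72.0%

72.0%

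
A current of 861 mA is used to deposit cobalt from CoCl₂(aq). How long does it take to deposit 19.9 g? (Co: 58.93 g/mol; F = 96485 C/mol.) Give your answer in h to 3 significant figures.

21.0 h

n(Co) = 19.9 / 58.93 = 0.3377 mol
Co²⁺ + 2e⁻ → Co, so n(e⁻) = 2 × 0.3377 = 0.6754 mol
Q = 0.6754 × 96485 = 65170 C
t = Q / I = 65170 / 0.861 = 75690 s = 21.0 h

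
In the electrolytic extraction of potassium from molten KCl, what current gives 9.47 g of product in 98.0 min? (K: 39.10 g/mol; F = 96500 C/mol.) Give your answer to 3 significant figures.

3.97 A

n(K) = 9.47 / 39.10 = 0.2422 mol
K⁺ + e⁻ → K, so n(e⁻) = 0.2422 mol
Q = 0.2422 × 96500 = 23370 C
I = Q / t = 23370 / 5880 s = 3.97 A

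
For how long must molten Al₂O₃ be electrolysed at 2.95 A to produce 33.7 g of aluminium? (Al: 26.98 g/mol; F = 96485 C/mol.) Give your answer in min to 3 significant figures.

2040 min

n(Al) = 33.7 / 26.98 = 1.249 mol
Al³⁺ + 3e⁻ → Al, so n(e⁻) = 3 × 1.249 = 3.747 mol
Q = 3.747 × 96485 = 3.615×10^5 C
t = Q / I = 3.615×10^5 / 2.95 = 1.225×10^5 s = 2040 min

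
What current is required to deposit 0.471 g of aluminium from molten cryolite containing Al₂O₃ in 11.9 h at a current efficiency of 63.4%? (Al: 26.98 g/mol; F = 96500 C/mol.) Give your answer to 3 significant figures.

0.186 A

n(Al) = 0.471 / 26.98 = 0.01746 mol
Al³⁺ + 3e⁻ → Al, so n(e⁻) = 3 × 0.01746 = 0.05238 mol
Q = 0.05238 × 96500 / 0.634 = 7973 C
I = Q / t = 7973 / 42840 s = 0.186 A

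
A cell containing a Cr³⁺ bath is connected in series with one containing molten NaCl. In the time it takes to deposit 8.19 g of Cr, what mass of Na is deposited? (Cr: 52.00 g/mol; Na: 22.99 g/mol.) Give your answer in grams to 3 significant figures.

10.9 g

n(Cr) = 8.19 / 52.00 = 0.1575 mol
Cr³⁺ + 3e⁻ → Cr, so n(e⁻) = 3 × 0.1575 = 0.4725 mol
Since the cells are in series, n(e⁻) in the Na cell is also 0.4725 mol.
Na⁺ + e⁻ → Na, so n(Na) = 0.4725 mol
m(Na) = 0.4725 × 22.99 = 10.9 g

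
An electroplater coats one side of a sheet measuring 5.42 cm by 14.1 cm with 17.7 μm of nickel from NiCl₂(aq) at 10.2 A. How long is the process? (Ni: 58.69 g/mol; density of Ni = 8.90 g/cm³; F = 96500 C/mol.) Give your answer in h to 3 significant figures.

Plated area = 5.42 × 14.1 = 76.42 cm²
Volume = 76.42 × 17.7×10⁻⁴ cm = 0.1353 cm³
m(Ni) = 0.1353 × 8.90 = 1.204 g
n(Ni) = 1.204 / 58.69 = 0.02051 mol; n(e⁻) = 2 × 0.02051 = 0.04102 mol
Q = 0.04102 × 96500 = 3958 C
t = 3958 / 10.2 = 388.0 s = 0.108 h

0.108 h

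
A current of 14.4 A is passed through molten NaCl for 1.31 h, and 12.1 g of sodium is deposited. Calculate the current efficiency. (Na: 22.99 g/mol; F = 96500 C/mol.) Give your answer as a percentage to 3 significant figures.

74.8%

Q = 14.4 × 4716 = 67910 C
n(e⁻) = 67910 / 96500 = 0.7037 mol
Na⁺ + e⁻ → Na, so theoretical n(Na) = 0.7037 mol → 16.18 g
Efficiency = 12.1 / 16.18 = 0.7478 = 74.8%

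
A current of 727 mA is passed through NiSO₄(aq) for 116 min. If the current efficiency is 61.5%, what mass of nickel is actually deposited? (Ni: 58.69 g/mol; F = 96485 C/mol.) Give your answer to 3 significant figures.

0.946 g

Q = 0.727 × 6960 = 5060 C
n(e⁻) = 5060 / 96485 = 0.05244 mol
Ni²⁺ + 2e⁻ → Ni, so theoretical m(Ni) = 0.02622 × 58.69 = 1.539 g
Actual mass = 61.5% × 1.539 = 0.946 g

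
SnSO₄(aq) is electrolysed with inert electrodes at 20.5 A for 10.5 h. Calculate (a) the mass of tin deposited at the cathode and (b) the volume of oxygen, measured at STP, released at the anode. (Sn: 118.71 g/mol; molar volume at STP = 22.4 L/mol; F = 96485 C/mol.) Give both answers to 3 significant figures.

477 g Sn; 45.0 L O₂

Q = 20.5 × 37800 = 7.749×10^5 C; n(e⁻) = 7.749×10^5 / 96485 = 8.031 mol
Cathode: Sn²⁺ + 2e⁻ → Sn → n(Sn) = 8.031/2 = 4.016 mol → 477 g
Anode: 2H₂O → O₂ + 4H⁺ + 4e⁻ → n(O₂) = 8.031/4 = 2.008 mol → 45.0 L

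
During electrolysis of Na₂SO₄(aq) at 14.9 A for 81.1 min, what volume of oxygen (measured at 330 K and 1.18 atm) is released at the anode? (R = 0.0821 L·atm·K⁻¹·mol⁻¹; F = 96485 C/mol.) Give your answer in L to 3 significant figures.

4.31 L

Charge passed = 14.9 × 4866 = 72500 C
n(e⁻) = Q/F = 72500/96485 = 0.7514 mol
2H₂O → O₂ + 4H⁺ + 4e⁻, so n(O₂) = 0.7514 / 4 = 0.1879 mol
V = nRT/P = 0.1879 × 0.0821 × 330 / 1.18 = 4.314 L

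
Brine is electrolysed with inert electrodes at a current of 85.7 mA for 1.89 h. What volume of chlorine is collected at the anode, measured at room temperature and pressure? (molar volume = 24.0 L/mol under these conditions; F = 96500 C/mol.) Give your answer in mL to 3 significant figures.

Q = 0.0857 A × 6804 s = 583.1 C
n(e⁻) = Q/F = 583.1/96500 = 0.006042 mol
2Cl⁻ → Cl₂ + 2e⁻, so n(Cl₂) = 0.006042 / 2 = 0.003021 mol
V = 0.003021 × 24.0 = 0.07250 L
= 72.5 mL

72.5 mL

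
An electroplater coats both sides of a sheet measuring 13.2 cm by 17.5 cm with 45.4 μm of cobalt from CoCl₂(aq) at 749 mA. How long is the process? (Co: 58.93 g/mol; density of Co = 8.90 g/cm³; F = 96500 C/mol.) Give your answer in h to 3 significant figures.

Plated area = 2 × 13.2 × 17.5 = 462.0 cm²
Volume = 462.0 × 45.4×10⁻⁴ cm = 2.097 cm³
m(Co) = 2.097 × 8.90 = 18.66 g
n(Co) = 18.66 / 58.93 = 0.3166 mol; n(e⁻) = 2 × 0.3166 = 0.6332 mol
Q = 0.6332 × 96500 = 61100 C
t = 61100 / 0.749 = 81580 s = 22.7 h

22.7 h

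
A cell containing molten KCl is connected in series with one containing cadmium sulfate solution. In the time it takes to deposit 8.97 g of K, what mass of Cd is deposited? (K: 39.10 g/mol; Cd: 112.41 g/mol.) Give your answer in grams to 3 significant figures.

12.9 g

n(K) = 8.97 / 39.10 = 0.2294 mol
K⁺ + e⁻ → K, so n(e⁻) = 0.2294 mol
In series, the same 0.2294 mol of electrons flows through the second cell.
Cd²⁺ + 2e⁻ → Cd, so n(Cd) = 0.2294 / 2 = 0.1147 mol
m(Cd) = 0.1147 × 112.41 = 12.9 g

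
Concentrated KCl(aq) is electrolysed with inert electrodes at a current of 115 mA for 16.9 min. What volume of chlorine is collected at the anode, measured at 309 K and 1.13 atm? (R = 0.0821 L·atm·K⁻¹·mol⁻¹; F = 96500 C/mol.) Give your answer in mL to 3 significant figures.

13.6 mL

Q = 0.115 A × 1014 s = 116.6 C
n(e⁻) = Q/F = 116.6/96500 = 0.001208 mol
2Cl⁻ → Cl₂ + 2e⁻, so n(Cl₂) = 0.001208 / 2 = 6.040×10^-4 mol
V = nRT/P = 6.040×10^-4 × 0.0821 × 309 / 1.13 = 0.01356 L
= 13.6 mL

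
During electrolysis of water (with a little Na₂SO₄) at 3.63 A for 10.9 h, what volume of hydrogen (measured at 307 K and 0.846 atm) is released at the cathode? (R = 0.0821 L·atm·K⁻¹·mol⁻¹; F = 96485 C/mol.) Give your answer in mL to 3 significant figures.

Q = 3.63 A × 39240 s = 1.424×10^5 C
n(e⁻) = Q/F = 1.424×10^5/96485 = 1.476 mol
2H⁺ + 2e⁻ → H₂, so n(H₂) = 1.476 / 2 = 0.7380 mol
V = nRT/P = 0.7380 × 0.0821 × 307 / 0.846 = 21.99 L
= 22000 mL

22000 mL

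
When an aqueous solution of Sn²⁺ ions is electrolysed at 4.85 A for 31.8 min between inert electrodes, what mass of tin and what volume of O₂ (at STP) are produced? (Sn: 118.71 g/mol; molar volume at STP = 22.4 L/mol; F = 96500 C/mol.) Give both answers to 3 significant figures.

5.69 g Sn; 0.537 L O₂

Q = 4.85 × 1908 = 9254 C; n(e⁻) = 9254 / 96500 = 0.09590 mol
Cathode: Sn²⁺ + 2e⁻ → Sn → n(Sn) = 0.09590/2 = 0.04795 mol → 5.69 g
Anode: 2H₂O → O₂ + 4H⁺ + 4e⁻ → n(O₂) = 0.09590/4 = 0.02398 mol → 0.537 L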